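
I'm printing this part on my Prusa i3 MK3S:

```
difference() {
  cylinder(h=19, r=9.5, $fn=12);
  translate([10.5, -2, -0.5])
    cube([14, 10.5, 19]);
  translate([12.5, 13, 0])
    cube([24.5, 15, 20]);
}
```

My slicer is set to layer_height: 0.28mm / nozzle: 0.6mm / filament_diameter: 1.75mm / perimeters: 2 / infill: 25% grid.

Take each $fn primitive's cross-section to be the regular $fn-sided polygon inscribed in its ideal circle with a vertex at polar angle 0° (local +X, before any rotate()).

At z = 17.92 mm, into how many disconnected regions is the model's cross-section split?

1

At z = 17.92 mm: the r=9.5 cylinder gives a regular 12-gon of circumradius 9.5 (constant along its height); the cube at (10.5, -2) (footprint 14×10.5) is included at this height; the 24.5×15 cube at (12.5, 13) contributes its full rectangle; Subtracting the remaining from the first: starting from the r=9.5 cylinder, the 14×10.5 cube at (10.5, -2) misses the remaining region (no effect); the 24.5×15 cube at (12.5, 13) misses the remaining region (no effect) — 1 connected region. The result has 1 disconnected region.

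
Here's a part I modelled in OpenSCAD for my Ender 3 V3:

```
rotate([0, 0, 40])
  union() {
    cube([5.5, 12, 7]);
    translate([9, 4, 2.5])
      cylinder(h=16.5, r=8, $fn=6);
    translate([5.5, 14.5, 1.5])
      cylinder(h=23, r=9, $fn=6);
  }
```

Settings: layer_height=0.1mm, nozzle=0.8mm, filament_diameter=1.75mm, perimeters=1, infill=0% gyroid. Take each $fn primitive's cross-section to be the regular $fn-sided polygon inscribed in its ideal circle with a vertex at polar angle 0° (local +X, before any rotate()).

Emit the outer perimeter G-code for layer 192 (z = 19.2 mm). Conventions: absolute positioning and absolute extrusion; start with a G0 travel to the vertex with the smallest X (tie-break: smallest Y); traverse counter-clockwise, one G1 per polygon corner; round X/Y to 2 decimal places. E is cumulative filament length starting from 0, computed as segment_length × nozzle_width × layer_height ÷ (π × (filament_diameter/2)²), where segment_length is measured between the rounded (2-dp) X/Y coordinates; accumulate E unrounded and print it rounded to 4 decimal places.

At z = 19.2 mm: the cube is not intersected at this z (z outside [0, 7]); the cylinder at (9, 4) does not reach this height (z outside [2.5, 19]); the cylinder at (5.5, 14.5): section is a regular 6-gon, circumradius r=9; Combining (union): only the r=9 cylinder at (5.5, 14.5) is present, so the union is just that shape — 1 connected region; (whole slice rotated 40° about Z — lengths, areas and connectivity unchanged). The outline is a single polygon with 6 vertices. Extrusion per mm of travel: 0.8 × 0.1 / (π × 0.875²) = 0.033260. Accumulating E over each segment gives final E = 1.7961.

G0 X-13.56 Y17.72 Z19.20
G1 X-12.00 Y8.86 E0.2992
G1 X-3.54 Y5.78 E0.5987
G1 X3.35 Y11.56 E0.8978
G1 X1.79 Y20.43 E1.1973
G1 X-6.67 Y23.51 E1.4968
G1 X-13.56 Y17.72 E1.7961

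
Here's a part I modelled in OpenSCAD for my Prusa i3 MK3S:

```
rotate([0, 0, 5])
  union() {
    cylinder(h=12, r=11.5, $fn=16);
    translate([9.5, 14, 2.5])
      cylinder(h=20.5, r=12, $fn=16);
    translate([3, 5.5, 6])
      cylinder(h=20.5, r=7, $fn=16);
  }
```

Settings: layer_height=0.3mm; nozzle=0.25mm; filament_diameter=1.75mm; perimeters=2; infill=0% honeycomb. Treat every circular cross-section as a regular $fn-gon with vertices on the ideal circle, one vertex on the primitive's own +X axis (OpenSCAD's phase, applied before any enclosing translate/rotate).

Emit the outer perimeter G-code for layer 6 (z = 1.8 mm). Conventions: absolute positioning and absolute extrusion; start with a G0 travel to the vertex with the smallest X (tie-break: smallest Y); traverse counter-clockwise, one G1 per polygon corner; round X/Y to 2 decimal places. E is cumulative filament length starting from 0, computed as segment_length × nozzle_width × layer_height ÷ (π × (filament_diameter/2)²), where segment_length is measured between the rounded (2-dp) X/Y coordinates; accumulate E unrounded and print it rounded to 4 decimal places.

G0 X-11.46 Y-1.00 Z1.80
G1 X-10.20 Y-5.31 E0.1400
G1 X-7.39 Y-8.81 E0.2800
G1 X-3.46 Y-10.97 E0.4198
G1 X1.00 Y-11.46 E0.5597
G1 X5.31 Y-10.20 E0.6997
G1 X8.81 Y-7.39 E0.8397
G1 X10.97 Y-3.46 E0.9795
G1 X11.46 Y1.00 E1.1194
G1 X10.20 Y5.31 E1.2594
G1 X7.39 Y8.81 E1.3994
G1 X3.46 Y10.97 E1.5392
G1 X-1.00 Y11.46 E1.6791
G1 X-5.31 Y10.20 E1.8191
G1 X-8.81 Y7.39 E1.9591
G1 X-10.97 Y3.46 E2.0989
G1 X-11.46 Y-1.00 E2.2388

At z = 1.8 mm: the cylinder: section is a regular 16-gon, circumradius r=11.5; the cylinder at (9.5, 14) is absent (z outside [2.5, 23]); the cylinder at (3, 5.5) is absent (z outside [6, 26.5]); Taking the union: only the r=11.5 cylinder is present, so the union is just that shape — 1 connected region; (rotated 5° about Z; rotation is an isometry so areas/perimeters/island counts are preserved). The outline is a single polygon with 16 vertices. Extrusion per mm of travel: 0.25 × 0.3 / (π × 0.875²) = 0.031181. Accumulating E over each segment gives final E = 2.2388.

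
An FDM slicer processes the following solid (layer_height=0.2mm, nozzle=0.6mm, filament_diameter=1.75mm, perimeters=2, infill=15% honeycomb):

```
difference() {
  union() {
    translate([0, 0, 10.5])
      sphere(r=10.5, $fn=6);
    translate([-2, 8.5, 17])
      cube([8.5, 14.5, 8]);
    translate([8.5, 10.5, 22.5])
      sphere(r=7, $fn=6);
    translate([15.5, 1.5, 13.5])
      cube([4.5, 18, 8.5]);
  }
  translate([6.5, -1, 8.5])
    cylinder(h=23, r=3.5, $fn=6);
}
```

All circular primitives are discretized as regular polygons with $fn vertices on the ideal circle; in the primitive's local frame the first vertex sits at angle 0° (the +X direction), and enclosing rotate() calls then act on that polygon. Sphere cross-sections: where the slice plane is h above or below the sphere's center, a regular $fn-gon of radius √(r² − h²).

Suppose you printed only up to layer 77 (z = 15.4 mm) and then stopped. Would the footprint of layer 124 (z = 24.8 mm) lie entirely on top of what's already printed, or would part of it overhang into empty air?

Compare the two slices. At z = 15.4: the sphere: section is a regular 6-gon, circumradius = √(r²−h²) = √(10.5²−4.9²) = 9.287 (area = (6/2)·9.287²·sin(360°/6) = 224.06 mm²); the cube at (-2, 8.5) is not intersected at this z (z outside [17, 25]); the sphere at (8.5, 10.5) does not reach this height (|z−center|=7.100 > r=7); the 4.5×18 cube at (15.5, 1.5) contributes its full rectangle (area 81.00 mm²); Taking the union: the 2 present regions are separate (no shared area or edge), so areas and boundary lengths simply add and each stays a separate island — area = 305.06 mm²; the r=3.5 cylinder at (6.5, -1) contributes a regular 6-gon of circumradius 3.5 (area = (6/2)·3.500²·sin(360°/6) = 31.83 mm²); After the difference (first − rest): starting from that combined region (305.06 mm²), the r=3.5 cylinder at (6.5, -1) partially overlaps it — only the 26.92 mm² overlap (of its 31.83 mm²) is removed, clipping the outline — area = 278.13 mm². At z = 24.8: the sphere is absent (|z−center|=14.300 > r=10.5); the cube at (-2, 8.5) is present — its section is the full 8.5×14.5 rectangle (area 123.25 mm²); the r=7 sphere at (8.5, 10.5) contributes a regular 6-gon of circumradius √(7²−2.3²) = 6.611 (area = (6/2)·6.611²·sin(360°/6) = 113.56 mm²); the cube at (15.5, 1.5) does not reach this height (z outside [13.5, 22]); Combining (union): the regions partially overlap — summed areas 236.81 mm² minus the doubly-counted overlap 25.01 mm² gives 211.80 mm² — area = 211.80 mm²; the r=3.5 cylinder at (6.5, -1) contributes a regular 6-gon of circumradius 3.5 (area = (6/2)·3.500²·sin(360°/6) = 31.83 mm²); Taking the first minus the rest: starting from the result so far (211.80 mm²), the r=3.5 cylinder at (6.5, -1) misses the remaining region (no effect) — area = 211.80 mm². Checking containment: at z = 24.8 the cross-section extends beyond the z = 15.4 cross-section by about 207.44 mm².

part overhangs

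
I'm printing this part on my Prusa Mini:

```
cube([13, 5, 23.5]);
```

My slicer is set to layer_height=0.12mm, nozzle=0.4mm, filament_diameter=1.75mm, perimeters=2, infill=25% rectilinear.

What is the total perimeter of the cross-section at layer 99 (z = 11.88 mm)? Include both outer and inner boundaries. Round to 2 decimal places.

36.00 mm

At z = 11.88 mm: the cube (footprint 13×5) is included at this height (perimeter 36.00 mm). Overall, the cross-section is a single solid region. Total boundary length (outer) = 36.00 mm.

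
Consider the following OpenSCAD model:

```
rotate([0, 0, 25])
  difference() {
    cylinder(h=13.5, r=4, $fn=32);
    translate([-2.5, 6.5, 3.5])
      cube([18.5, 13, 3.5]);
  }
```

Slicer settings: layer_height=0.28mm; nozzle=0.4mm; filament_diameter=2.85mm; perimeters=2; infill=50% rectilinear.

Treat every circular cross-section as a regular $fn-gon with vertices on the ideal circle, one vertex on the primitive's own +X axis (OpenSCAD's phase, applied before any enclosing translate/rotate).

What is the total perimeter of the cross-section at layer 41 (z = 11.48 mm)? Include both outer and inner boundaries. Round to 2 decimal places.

25.09 mm

At z = 11.48 mm: the cylinder: section is a regular 32-gon, circumradius r=4 (perimeter = 2·32·4.000·sin(180°/32) = 25.09 mm); the cube at (-2.5, 6.5) is absent (z outside [3.5, 7]); After the difference (first − rest): none of the subtracted shapes is present at this height, so the r=4 cylinder is unchanged — boundary = 25.09 mm; (whole slice rotated 25° about Z — lengths, areas and connectivity unchanged). Overall, the cross-section is a single solid region. Total boundary length (outer) = 25.09 mm.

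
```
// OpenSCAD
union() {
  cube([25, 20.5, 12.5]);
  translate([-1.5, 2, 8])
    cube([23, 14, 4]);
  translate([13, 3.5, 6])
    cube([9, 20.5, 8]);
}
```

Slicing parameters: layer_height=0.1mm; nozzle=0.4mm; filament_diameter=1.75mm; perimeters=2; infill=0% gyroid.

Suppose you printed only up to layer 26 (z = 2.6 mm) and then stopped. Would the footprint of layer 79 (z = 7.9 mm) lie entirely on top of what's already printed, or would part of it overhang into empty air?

Compare the two slices. At z = 2.6: the cube (footprint 25×20.5) is included at this height (area 512.50 mm²); the cube at (-1.5, 2) does not reach this height (z outside [8, 12]); the cube at (13, 3.5) is not intersected at this z (z outside [6, 14]); Taking the union: only the 25×20.5 cube is present, so the union is just that shape — area = 512.50 mm². At z = 7.9: the cube is present — its section is the full 25×20.5 rectangle (area 512.50 mm²); the cube at (-1.5, 2) does not reach this height (z outside [8, 12]); the 9×20.5 cube at (13, 3.5) contributes its full rectangle (area 184.50 mm²); Merging all regions: the regions partially overlap — summed areas 697.00 mm² minus the doubly-counted overlap 153.00 mm² gives 544.00 mm² — area = 544.00 mm². Checking containment: at z = 7.9 the cross-section extends beyond the z = 2.6 cross-section by about 31.50 mm².

part overhangs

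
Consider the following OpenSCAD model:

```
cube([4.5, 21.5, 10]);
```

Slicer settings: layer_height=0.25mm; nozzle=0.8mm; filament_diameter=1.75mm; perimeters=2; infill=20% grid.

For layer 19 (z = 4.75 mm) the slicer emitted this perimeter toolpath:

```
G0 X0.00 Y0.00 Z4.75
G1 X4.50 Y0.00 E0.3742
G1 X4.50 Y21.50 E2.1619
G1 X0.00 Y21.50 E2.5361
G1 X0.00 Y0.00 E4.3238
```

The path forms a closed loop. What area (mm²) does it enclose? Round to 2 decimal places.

96.75 mm²

Apply the shoelace formula to the sequence of (X, Y) vertices; enclosed area = 96.75 mm².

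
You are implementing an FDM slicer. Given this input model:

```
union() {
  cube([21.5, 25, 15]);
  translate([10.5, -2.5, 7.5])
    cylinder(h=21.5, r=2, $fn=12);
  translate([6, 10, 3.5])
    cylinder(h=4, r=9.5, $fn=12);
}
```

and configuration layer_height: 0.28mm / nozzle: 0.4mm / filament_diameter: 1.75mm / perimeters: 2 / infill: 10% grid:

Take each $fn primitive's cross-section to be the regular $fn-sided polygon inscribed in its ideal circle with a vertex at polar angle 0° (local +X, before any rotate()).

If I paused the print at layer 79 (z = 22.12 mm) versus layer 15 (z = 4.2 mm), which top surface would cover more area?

Layer 79 (z = 22.12): the cube is absent (z outside [0, 15]); the r=2 cylinder at (10.5, -2.5) contributes a regular 12-gon of circumradius 2 (area = (12/2)·2.000²·sin(360°/12) = 12.00 mm²); the cylinder at (6, 10) is absent (z outside [3.5, 7.5]); Combining (union): only the r=2 cylinder at (10.5, -2.5) is present, so the union is just that shape — area = 12.00 mm². So its area = 12.00 mm². Layer 15 (z = 4.2): the cube is present — its section is the full 21.5×25 rectangle (area 537.50 mm²); the cylinder at (10.5, -2.5) is not intersected at this z (z outside [7.5, 29]); the cylinder at (6, 10): section is a regular 12-gon, circumradius r=9.5 (area = (12/2)·9.500²·sin(360°/12) = 270.75 mm²); Taking the union: the regions partially overlap — summed areas 808.25 mm² minus the doubly-counted overlap 238.58 mm² gives 569.67 mm² — area = 569.67 mm². So its area = 569.67 mm². Layer 15 is larger (569.67 vs 12.00 mm²).

layer 15 (z = 4.2 mm)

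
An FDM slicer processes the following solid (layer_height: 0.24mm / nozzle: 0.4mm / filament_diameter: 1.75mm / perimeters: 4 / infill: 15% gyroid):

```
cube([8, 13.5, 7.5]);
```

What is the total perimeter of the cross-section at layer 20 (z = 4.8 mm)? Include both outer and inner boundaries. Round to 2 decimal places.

At z = 4.8 mm: the 8×13.5 cube contributes its full rectangle (perimeter 43.00 mm). Overall, the cross-section is a single solid region. Total boundary length (outer) = 43.00 mm.

43.00 mm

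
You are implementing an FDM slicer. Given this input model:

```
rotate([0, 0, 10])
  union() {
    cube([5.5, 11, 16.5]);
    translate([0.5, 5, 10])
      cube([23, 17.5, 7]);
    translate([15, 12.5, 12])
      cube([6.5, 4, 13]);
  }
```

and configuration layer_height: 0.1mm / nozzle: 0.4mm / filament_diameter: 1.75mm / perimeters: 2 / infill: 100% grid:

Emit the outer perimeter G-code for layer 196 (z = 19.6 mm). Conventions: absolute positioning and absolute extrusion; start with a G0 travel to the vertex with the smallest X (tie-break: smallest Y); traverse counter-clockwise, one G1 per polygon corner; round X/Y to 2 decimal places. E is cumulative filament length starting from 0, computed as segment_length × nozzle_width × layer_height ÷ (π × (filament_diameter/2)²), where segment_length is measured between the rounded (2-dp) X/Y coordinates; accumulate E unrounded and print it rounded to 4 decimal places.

At z = 19.6 mm: the cube is not intersected at this z (z outside [0, 16.5]); the cube at (0.5, 5) does not reach this height (z outside [10, 17]); the cube at (15, 12.5) is present — its section is the full 6.5×4 rectangle; Combining (union): only the 6.5×4 cube at (15, 12.5) is present, so the union is just that shape — 1 connected region; (rotated 10° about Z; rotation is an isometry so areas/perimeters/island counts are preserved). The outline is a single polygon with 4 vertices. Extrusion per mm of travel: 0.4 × 0.1 / (π × 0.875²) = 0.016630. Accumulating E over each segment gives final E = 0.3492.

G0 X11.91 Y18.85 Z19.60
G1 X12.60 Y14.91 E0.0665
G1 X19.00 Y16.04 E0.1746
G1 X18.31 Y19.98 E0.2411
G1 X11.91 Y18.85 E0.3492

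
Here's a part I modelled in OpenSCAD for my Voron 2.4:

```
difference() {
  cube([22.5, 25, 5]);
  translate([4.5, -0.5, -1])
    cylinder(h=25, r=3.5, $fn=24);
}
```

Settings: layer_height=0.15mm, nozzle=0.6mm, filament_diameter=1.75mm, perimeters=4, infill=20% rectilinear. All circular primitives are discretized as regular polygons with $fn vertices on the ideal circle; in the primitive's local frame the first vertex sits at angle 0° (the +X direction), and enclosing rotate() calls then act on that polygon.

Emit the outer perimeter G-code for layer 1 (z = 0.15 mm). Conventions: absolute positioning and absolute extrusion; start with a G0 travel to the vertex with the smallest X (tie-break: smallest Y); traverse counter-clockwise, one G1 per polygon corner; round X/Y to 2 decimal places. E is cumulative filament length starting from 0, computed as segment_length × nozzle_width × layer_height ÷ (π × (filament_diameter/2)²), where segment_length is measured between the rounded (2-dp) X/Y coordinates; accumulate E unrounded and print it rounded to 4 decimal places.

At z = 0.15 mm: the cube is present — its section is the full 22.5×25 rectangle; the r=3.5 cylinder at (4.5, -0.5) gives a regular 24-gon of circumradius 3.5 (constant along its height); Subtracting the remaining from the first: starting from the 22.5×25 cube, the r=3.5 cylinder at (4.5, -0.5) partially overlaps it — only the 15.56 mm² overlap (of its 38.05 mm²) is removed, clipping the outline — 1 connected region. The outline is a single polygon with 17 vertices. Extrusion per mm of travel: 0.6 × 0.15 / (π × 0.875²) = 0.037418. Accumulating E over each segment gives final E = 3.6703.

G0 X0.00 Y0.00 Z0.15
G1 X1.07 Y0.00 E0.0400
G1 X1.12 Y0.41 E0.0555
G1 X1.47 Y1.25 E0.0895
G1 X2.03 Y1.97 E0.1237
G1 X2.75 Y2.53 E0.1578
G1 X3.59 Y2.88 E0.1919
G1 X4.50 Y3.00 E0.2262
G1 X5.41 Y2.88 E0.2605
G1 X6.25 Y2.53 E0.2946
G1 X6.97 Y1.97 E0.3287
G1 X7.53 Y1.25 E0.3629
G1 X7.88 Y0.41 E0.3969
G1 X7.93 Y0.00 E0.4124
G1 X22.50 Y0.00 E0.9575
G1 X22.50 Y25.00 E1.8930
G1 X0.00 Y25.00 E2.7349
G1 X0.00 Y0.00 E3.6703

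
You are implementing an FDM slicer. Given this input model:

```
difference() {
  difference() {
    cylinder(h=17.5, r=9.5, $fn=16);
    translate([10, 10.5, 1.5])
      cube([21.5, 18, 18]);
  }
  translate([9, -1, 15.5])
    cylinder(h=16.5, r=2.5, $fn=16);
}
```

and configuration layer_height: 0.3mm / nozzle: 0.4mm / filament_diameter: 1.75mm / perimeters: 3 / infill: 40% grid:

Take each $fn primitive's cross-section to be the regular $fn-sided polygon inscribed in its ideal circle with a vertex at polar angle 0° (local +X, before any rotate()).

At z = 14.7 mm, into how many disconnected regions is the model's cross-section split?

At z = 14.7 mm: the r=9.5 cylinder contributes a regular 16-gon of circumradius 9.5; the cube at (10, 10.5) is present — its section is the full 21.5×18 rectangle; Taking the first minus the rest: starting from the r=9.5 cylinder, the 21.5×18 cube at (10, 10.5) misses the remaining region (no effect) — 1 connected region; the cylinder at (9, -1) is not intersected at this z (z outside [15.5, 32]); Taking the first minus the rest: none of the subtracted shapes is present at this height, so the result so far is unchanged — 1 connected region. The result has 1 disconnected region.

1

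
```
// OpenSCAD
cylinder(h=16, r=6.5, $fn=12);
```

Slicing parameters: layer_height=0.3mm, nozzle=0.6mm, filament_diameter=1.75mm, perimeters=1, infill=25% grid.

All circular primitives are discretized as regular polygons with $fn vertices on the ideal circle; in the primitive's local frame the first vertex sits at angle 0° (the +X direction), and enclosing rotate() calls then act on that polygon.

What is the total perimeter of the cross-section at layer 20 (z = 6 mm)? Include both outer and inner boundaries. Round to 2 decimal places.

40.38 mm

At z = 6 mm: the cylinder: section is a regular 12-gon, circumradius r=6.5 (perimeter = 2·12·6.500·sin(180°/12) = 40.38 mm). Overall, the cross-section is a single solid region. Total boundary length (outer) = 40.38 mm.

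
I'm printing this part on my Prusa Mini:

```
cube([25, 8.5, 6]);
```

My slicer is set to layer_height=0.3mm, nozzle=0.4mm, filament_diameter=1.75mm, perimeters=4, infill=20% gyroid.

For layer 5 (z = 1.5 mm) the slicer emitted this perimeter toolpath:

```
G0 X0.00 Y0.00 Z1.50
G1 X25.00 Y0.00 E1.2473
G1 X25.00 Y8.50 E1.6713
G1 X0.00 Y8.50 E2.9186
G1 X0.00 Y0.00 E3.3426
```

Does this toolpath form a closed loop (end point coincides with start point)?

yes

Start point (G0): (0.00, 0.00). End point (last G1): the path returns to the start — closed.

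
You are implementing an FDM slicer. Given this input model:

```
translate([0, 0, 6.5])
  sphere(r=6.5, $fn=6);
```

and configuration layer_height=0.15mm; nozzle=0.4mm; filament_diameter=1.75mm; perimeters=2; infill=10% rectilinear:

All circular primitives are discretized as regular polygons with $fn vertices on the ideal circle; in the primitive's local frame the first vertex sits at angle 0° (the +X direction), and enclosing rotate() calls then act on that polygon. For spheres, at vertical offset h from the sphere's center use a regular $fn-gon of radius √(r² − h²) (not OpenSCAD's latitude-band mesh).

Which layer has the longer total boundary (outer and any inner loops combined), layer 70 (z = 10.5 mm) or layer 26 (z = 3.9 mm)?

Layer 70 (z = 10.5): the r=6.5 sphere contributes a regular 6-gon of circumradius √(6.5²−4²) = 5.123 (perimeter = 2·6·5.123·sin(180°/6) = 30.74 mm). So its perimeter = 30.74 mm. Layer 26 (z = 3.9): the sphere: section is a regular 6-gon, circumradius = √(r²−h²) = √(6.5²−2.6²) = 5.957 (perimeter = 2·6·5.957·sin(180°/6) = 35.74 mm). So its perimeter = 35.74 mm. Layer 26 is larger (35.74 vs 30.74 mm).

layer 26 (z = 3.9 mm)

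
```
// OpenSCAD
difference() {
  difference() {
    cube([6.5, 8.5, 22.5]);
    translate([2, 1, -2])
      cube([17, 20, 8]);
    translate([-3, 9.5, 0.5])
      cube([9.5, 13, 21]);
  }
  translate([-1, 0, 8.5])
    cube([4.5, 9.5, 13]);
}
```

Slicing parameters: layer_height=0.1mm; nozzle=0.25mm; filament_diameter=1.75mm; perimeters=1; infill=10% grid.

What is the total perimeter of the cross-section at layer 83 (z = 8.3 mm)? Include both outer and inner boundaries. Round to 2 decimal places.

30.00 mm

At z = 8.3 mm: the cube is present — its section is the full 6.5×8.5 rectangle (perimeter 30.00 mm); the cube at (2, 1) is absent (z outside [-2, 6]); the 9.5×13 cube at (-3, 9.5) contributes its full rectangle (perimeter 45.00 mm); Taking the first minus the rest: starting from the 6.5×8.5 cube, the 9.5×13 cube at (-3, 9.5) misses the remaining region (no effect) — boundary = 30.00 mm; the cube at (-1, 0) does not reach this height (z outside [8.5, 21.5]); Taking the first minus the rest: none of the subtracted shapes is present at this height, so that combined region is unchanged — boundary = 30.00 mm. Overall, the cross-section is a single solid region. Total boundary length (outer) = 30.00 mm.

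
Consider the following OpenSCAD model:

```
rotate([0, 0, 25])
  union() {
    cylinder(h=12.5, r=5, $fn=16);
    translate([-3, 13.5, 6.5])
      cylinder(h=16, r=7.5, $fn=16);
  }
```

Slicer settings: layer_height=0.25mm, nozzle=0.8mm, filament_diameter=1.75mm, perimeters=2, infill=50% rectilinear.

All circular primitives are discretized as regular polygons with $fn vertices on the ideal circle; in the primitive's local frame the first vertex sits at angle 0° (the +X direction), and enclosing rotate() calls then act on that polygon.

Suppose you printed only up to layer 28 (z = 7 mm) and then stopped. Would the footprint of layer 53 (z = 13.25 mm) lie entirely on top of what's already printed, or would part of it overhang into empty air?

entirely on top

Compare the two slices. At z = 7: the cylinder: section is a regular 16-gon, circumradius r=5 (area = (16/2)·5.000²·sin(360°/16) = 76.54 mm²); the r=7.5 cylinder at (-3, 13.5) gives a regular 16-gon of circumradius 7.5 (constant along its height) (area = (16/2)·7.500²·sin(360°/16) = 172.21 mm²); Merging all regions: the 2 present regions are separate (no shared area or edge), so areas and boundary lengths simply add and each stays a separate island — area = 248.74 mm²; (whole slice rotated 25° about Z — lengths, areas and connectivity unchanged). At z = 13.25: the cylinder is not intersected at this z (z outside [0, 12.5]); the cylinder at (-3, 13.5): section is a regular 16-gon, circumradius r=7.5 (area = (16/2)·7.500²·sin(360°/16) = 172.21 mm²); Merging all regions: only the r=7.5 cylinder at (-3, 13.5) is present, so the union is just that shape — area = 172.21 mm²; (whole slice rotated 25° about Z — lengths, areas and connectivity unchanged). Checking containment: the cross-section at z = 13.25 is a subset of the cross-section at z = 7.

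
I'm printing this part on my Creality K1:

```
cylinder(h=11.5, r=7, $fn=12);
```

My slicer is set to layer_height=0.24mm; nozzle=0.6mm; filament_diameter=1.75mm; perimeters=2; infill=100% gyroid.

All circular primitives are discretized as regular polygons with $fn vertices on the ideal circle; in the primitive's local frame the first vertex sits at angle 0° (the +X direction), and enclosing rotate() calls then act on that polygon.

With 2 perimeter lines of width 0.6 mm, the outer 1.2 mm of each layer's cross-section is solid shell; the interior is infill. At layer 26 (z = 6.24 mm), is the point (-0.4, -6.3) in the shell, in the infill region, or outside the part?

At z = 6.24 mm: the cylinder: section is a regular 12-gon, circumradius r=7. Overall, the cross-section is a single solid region. The nearest boundary edge runs (-3.50, -6.06)→(-0.00, -7.00); distance from the point to it = 0.57 mm. The point is inside the cross-section, 0.57 mm from the nearest boundary — within the 1.2 mm shell band (2 × 0.6).

shell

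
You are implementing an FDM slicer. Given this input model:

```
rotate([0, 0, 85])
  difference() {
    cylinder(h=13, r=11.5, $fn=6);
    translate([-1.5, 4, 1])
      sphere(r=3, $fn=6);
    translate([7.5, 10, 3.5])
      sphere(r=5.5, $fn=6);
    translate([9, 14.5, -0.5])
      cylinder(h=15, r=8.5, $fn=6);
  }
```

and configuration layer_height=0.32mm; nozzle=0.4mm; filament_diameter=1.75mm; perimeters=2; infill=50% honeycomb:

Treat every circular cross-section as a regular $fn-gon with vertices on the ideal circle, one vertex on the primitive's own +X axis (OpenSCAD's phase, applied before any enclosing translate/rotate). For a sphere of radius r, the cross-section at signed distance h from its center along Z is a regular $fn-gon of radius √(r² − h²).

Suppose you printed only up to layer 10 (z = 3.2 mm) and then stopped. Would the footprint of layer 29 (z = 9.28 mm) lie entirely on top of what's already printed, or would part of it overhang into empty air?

Compare the two slices. At z = 3.2: the r=11.5 cylinder gives a regular 6-gon of circumradius 11.5 (constant along its height) (area = (6/2)·11.500²·sin(360°/6) = 343.60 mm²); the r=3 sphere at (-1.5, 4) slices to a regular 6-gon of circumradius 2.040 (√(r²−h²) with h=2.2 from center) (area = (6/2)·2.040²·sin(360°/6) = 10.81 mm²); the sphere at (7.5, 10): section is a regular 6-gon, circumradius = √(r²−h²) = √(5.5²−0.3²) = 5.492 (area = (6/2)·5.492²·sin(360°/6) = 78.36 mm²); the r=8.5 cylinder at (9, 14.5) gives a regular 6-gon of circumradius 8.5 (constant along its height) (area = (6/2)·8.500²·sin(360°/6) = 187.71 mm²); After the difference (first − rest): starting from the r=11.5 cylinder (343.60 mm²), the r=3 sphere at (-1.5, 4) lies wholly inside it (removes its full 10.81 mm² and its 12.24 mm outline becomes a hole wall); the r=5.5 sphere at (7.5, 10) partially overlaps it — only the 17.53 mm² overlap (of its 78.36 mm²) is removed, clipping the outline; the r=8.5 cylinder at (9, 14.5) misses the remaining region (no effect) — area = 315.25 mm²; (rotated 85° about Z; rotation is an isometry so areas/perimeters/island counts are preserved). At z = 9.28: the cylinder: section is a regular 6-gon, circumradius r=11.5 (area = (6/2)·11.500²·sin(360°/6) = 343.60 mm²); the sphere at (-1.5, 4) is not intersected at this z (|z−center|=8.280 > r=3); the sphere at (7.5, 10) does not reach this height (|z−center|=5.780 > r=5.5); the cylinder at (9, 14.5): section is a regular 6-gon, circumradius r=8.5 (area = (6/2)·8.500²·sin(360°/6) = 187.71 mm²); After the difference (first − rest): starting from the r=11.5 cylinder (343.60 mm²), the r=8.5 cylinder at (9, 14.5) partially overlaps it — only the 7.41 mm² overlap (of its 187.71 mm²) is removed, clipping the outline — area = 336.18 mm²; (whole slice rotated 85° about Z — lengths, areas and connectivity unchanged). Checking containment: at z = 9.28 the cross-section extends beyond the z = 3.2 cross-section by about 20.93 mm².

part overhangs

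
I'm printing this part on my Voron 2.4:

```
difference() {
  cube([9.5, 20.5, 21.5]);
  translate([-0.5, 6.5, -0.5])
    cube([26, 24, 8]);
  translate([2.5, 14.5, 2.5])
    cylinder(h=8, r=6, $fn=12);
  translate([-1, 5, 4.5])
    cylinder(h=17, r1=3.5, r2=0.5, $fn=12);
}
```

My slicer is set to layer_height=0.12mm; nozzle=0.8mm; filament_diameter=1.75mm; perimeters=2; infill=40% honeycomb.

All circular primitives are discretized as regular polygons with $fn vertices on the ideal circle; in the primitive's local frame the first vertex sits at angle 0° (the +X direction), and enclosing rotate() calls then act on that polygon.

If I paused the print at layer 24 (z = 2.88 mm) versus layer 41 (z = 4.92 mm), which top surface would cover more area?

Layer 24 (z = 2.88): the cube (footprint 9.5×20.5) is included at this height (area 194.75 mm²); the 26×24 cube at (-0.5, 6.5) contributes its full rectangle (area 624.00 mm²); the r=6 cylinder at (2.5, 14.5) contributes a regular 12-gon of circumradius 6 (area = (12/2)·6.000²·sin(360°/12) = 108.00 mm²); the cone at (-1, 5) is not intersected at this z (z outside [4.5, 21.5]); Subtracting the remaining from the first: starting from the 9.5×20.5 cube (194.75 mm²), the 26×24 cube at (-0.5, 6.5) partially overlaps it — only the 133.00 mm² overlap (of its 624.00 mm²) is removed, clipping the outline; the r=6 cylinder at (2.5, 14.5) misses the remaining region (no effect) — area = 61.75 mm². So its area = 61.75 mm². Layer 41 (z = 4.92): the 9.5×20.5 cube contributes its full rectangle (area 194.75 mm²); the cube at (-0.5, 6.5) is present — its section is the full 26×24 rectangle (area 624.00 mm²); the r=6 cylinder at (2.5, 14.5) contributes a regular 12-gon of circumradius 6 (area = (12/2)·6.000²·sin(360°/12) = 108.00 mm²); the cone at (-1, 5): at t=0.025 of its height the radius interpolates to r₁+(r₂−r₁)t = 3.426, giving a regular 12-gon of that circumradius (area = (12/2)·3.426²·sin(360°/12) = 35.21 mm²); After the difference (first − rest): starting from the 9.5×20.5 cube (194.75 mm²), the 26×24 cube at (-0.5, 6.5) partially overlaps it — only the 133.00 mm² overlap (of its 624.00 mm²) is removed, clipping the outline; the r=6 cylinder at (2.5, 14.5) misses the remaining region (no effect); the cone at (-1, 5) partially overlaps it — only the 8.85 mm² overlap (of its 35.21 mm²) is removed, clipping the outline — area = 52.90 mm². So its area = 52.90 mm². Layer 24 is larger (61.75 vs 52.90 mm²).

layer 24 (z = 2.88 mm)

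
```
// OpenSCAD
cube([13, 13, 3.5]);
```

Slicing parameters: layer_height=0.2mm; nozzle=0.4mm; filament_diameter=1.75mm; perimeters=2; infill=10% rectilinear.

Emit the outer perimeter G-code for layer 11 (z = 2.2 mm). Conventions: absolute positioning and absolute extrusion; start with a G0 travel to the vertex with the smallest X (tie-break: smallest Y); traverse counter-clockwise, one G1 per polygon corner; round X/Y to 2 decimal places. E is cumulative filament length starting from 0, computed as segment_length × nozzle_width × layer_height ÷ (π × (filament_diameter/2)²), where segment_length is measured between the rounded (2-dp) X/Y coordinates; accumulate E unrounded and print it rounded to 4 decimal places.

At z = 2.2 mm: the cube is present — its section is the full 13×13 rectangle. The outline is a single polygon with 4 vertices. Extrusion per mm of travel: 0.4 × 0.2 / (π × 0.875²) = 0.033260. Accumulating E over each segment gives final E = 1.7295.

G0 X0.00 Y0.00 Z2.20
G1 X13.00 Y0.00 E0.4324
G1 X13.00 Y13.00 E0.8648
G1 X0.00 Y13.00 E1.2971
G1 X0.00 Y0.00 E1.7295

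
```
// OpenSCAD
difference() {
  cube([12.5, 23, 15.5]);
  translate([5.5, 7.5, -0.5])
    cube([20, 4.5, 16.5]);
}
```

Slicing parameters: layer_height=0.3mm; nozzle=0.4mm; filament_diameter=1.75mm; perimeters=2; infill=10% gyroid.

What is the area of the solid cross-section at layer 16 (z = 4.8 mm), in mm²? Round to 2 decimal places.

256.00 mm²

At z = 4.8 mm: the cube (footprint 12.5×23) is included at this height (area 287.50 mm²); the cube at (5.5, 7.5) (footprint 20×4.5) is included at this height (area 90.00 mm²); Taking the first minus the rest: starting from the 12.5×23 cube (287.50 mm²), the 20×4.5 cube at (5.5, 7.5) partially overlaps it — only the 31.50 mm² overlap (of its 90.00 mm²) is removed, clipping the outline — area = 256.00 mm². Overall, the cross-section is a single solid region. Net area = 256.00 mm².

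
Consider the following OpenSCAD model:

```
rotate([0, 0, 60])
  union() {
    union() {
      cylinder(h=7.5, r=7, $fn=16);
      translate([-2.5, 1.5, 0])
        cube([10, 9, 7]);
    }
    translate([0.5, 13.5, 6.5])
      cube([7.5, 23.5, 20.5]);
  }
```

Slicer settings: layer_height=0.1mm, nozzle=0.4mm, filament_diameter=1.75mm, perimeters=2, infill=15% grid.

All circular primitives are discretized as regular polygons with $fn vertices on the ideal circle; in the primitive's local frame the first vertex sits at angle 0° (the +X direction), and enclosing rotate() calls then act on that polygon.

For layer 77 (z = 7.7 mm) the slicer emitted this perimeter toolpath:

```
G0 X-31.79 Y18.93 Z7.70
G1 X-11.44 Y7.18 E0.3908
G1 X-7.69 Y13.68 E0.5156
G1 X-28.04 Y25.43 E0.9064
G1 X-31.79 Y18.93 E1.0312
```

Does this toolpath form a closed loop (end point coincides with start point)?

Start point (G0): (-31.79, 18.93). End point (last G1): the path returns to the start — closed.

yes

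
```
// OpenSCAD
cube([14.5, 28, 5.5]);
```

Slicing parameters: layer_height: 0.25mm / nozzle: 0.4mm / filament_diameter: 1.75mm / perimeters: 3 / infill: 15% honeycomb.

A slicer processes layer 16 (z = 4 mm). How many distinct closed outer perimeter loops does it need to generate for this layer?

At z = 4 mm: the cube is present — its section is the full 14.5×28 rectangle. The result has 1 disconnected region.

1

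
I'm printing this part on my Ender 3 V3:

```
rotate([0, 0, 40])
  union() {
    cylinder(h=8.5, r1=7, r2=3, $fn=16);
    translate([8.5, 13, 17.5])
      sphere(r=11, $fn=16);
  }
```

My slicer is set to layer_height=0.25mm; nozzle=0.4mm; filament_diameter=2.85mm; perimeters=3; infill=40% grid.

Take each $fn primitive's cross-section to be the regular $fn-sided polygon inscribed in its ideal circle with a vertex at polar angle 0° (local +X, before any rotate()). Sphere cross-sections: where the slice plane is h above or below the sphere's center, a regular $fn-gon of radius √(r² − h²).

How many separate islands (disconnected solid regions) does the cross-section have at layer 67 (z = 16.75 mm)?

At z = 16.75 mm: the cone is not intersected at this z (z outside [0, 8.5]); the r=11 sphere at (8.5, 13) slices to a regular 16-gon of circumradius 10.974 (√(r²−h²) with h=0.75 from center); Merging all regions: only the r=11 sphere at (8.5, 13) is present, so the union is just that shape — 1 connected region; (whole slice rotated 40° about Z — lengths, areas and connectivity unchanged). Overall, the cross-section is a single solid region. Island count = 1.

1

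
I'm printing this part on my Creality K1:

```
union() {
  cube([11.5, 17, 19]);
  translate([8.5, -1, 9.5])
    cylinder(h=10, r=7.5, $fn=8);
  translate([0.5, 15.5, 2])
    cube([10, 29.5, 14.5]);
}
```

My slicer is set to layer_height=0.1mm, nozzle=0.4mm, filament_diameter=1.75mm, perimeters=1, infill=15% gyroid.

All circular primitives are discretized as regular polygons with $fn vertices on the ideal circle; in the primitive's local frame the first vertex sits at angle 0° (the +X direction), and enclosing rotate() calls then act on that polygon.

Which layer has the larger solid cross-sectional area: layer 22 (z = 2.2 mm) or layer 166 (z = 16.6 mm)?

layer 22 (z = 2.2 mm)

Layer 22 (z = 2.2): the 11.5×17 cube contributes its full rectangle (area 195.50 mm²); the cylinder at (8.5, -1) does not reach this height (z outside [9.5, 19.5]); the cube at (0.5, 15.5) (footprint 10×29.5) is included at this height (area 295.00 mm²); Merging all regions: the regions partially overlap — summed areas 490.50 mm² minus the doubly-counted overlap 15.00 mm² gives 475.50 mm² — area = 475.50 mm². So its area = 475.50 mm². Layer 166 (z = 16.6): the 11.5×17 cube contributes its full rectangle (area 195.50 mm²); the cylinder at (8.5, -1): section is a regular 8-gon, circumradius r=7.5 (area = (8/2)·7.500²·sin(360°/8) = 159.10 mm²); the cube at (0.5, 15.5) does not reach this height (z outside [2, 16.5]); Taking the union: the regions partially overlap — summed areas 354.60 mm² minus the doubly-counted overlap 50.12 mm² gives 304.48 mm² — area = 304.48 mm². So its area = 304.48 mm². Layer 22 is larger (475.50 vs 304.48 mm²).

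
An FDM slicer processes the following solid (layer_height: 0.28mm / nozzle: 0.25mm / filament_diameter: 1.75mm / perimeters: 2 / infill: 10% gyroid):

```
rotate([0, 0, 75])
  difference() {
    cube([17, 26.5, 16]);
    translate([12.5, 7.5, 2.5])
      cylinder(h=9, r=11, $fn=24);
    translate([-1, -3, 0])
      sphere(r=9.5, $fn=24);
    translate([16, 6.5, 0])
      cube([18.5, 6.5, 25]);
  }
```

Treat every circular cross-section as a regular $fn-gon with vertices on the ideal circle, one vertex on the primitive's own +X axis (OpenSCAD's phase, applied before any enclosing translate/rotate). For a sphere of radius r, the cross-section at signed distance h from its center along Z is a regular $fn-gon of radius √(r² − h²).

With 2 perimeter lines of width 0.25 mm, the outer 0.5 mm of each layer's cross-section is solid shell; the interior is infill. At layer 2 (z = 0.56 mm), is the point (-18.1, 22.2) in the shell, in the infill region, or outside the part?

shell

At z = 0.56 mm: the cube is present — its section is the full 17×26.5 rectangle; the cylinder at (12.5, 7.5) is absent (z outside [2.5, 11.5]); the r=9.5 sphere at (-1, -3) slices to a regular 24-gon of circumradius 9.483 (√(r²−h²) with h=0.56 from center); the cube at (16, 6.5) is present — its section is the full 18.5×6.5 rectangle; Taking the first minus the rest: starting from the 17×26.5 cube, the r=9.5 sphere at (-1, -3) partially overlaps it — only the 35.60 mm² overlap (of its 279.33 mm²) is removed, clipping the outline; the 18.5×6.5 cube at (16, 6.5) partially overlaps it — only the 6.50 mm² overlap (of its 120.25 mm²) is removed, clipping the outline — 1 connected region; (whole slice rotated 75° about Z — lengths, areas and connectivity unchanged). Overall, the cross-section is a single solid region. Undo the 75° rotation: the query point maps to (16.759, 23.229) in the un-rotated model frame. The nearest boundary edge runs (17.00, 26.50)→(17.00, 13.00); distance from the point to it = 0.24 mm. The point is inside the cross-section, 0.24 mm from the nearest boundary — within the 0.5 mm shell band (2 × 0.25).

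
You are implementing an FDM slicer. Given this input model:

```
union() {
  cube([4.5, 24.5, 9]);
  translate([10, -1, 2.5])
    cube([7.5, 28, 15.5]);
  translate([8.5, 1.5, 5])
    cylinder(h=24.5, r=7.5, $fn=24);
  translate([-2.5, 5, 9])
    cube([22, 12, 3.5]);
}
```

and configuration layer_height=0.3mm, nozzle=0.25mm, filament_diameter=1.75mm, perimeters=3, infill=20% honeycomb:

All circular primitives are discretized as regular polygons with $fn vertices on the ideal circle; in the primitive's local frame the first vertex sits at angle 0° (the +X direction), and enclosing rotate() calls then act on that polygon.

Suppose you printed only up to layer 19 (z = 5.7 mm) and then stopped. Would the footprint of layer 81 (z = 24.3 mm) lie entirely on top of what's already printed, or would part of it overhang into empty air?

Compare the two slices. At z = 5.7: the cube is present — its section is the full 4.5×24.5 rectangle (area 110.25 mm²); the cube at (10, -1) is present — its section is the full 7.5×28 rectangle (area 210.00 mm²); the r=7.5 cylinder at (8.5, 1.5) gives a regular 24-gon of circumradius 7.5 (constant along its height) (area = (24/2)·7.500²·sin(360°/24) = 174.70 mm²); the cube at (-2.5, 5) does not reach this height (z outside [9, 12.5]); Taking the union: the regions partially overlap — summed areas 494.95 mm² minus the doubly-counted overlap 67.56 mm² gives 427.39 mm² — area = 427.39 mm². At z = 24.3: the cube does not reach this height (z outside [0, 9]); the cube at (10, -1) is absent (z outside [2.5, 18]); the cylinder at (8.5, 1.5): section is a regular 24-gon, circumradius r=7.5 (area = (24/2)·7.500²·sin(360°/24) = 174.70 mm²); the cube at (-2.5, 5) is absent (z outside [9, 12.5]); Merging all regions: only the r=7.5 cylinder at (8.5, 1.5) is present, so the union is just that shape — area = 174.70 mm². Checking containment: the cross-section at z = 24.3 is a subset of the cross-section at z = 5.7.

entirely on top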